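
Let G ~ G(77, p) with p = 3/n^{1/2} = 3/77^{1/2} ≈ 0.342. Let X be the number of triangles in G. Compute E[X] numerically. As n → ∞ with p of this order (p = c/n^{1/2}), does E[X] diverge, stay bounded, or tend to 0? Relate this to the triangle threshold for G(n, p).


Number of potential triangles: C(77, 3) = 73150.
Each occurs with probability p³ ≈ (0.342)³ ≈ 3.99602e-02.
By linearity: E[X] = C(77, 3)·p³ ≈ 73150 · 3.99602e-02 ≈ 2923.089.
Since α = 1/2 < 1, p = c/n^{1/2} ≫ 1/n is above the triangle threshold p ~ 1/n. Asymptotically E[X] ~ (c³/6)·n^{3(1−α)} = (3³/6)·n^{1.5} → ∞; triangles are abundant w.h.p.

E[X] ≈ 2923.089; in regime p = Θ(1/n^{1/2}) E[X] diverges (above the triangle threshold p ~ 1/n).


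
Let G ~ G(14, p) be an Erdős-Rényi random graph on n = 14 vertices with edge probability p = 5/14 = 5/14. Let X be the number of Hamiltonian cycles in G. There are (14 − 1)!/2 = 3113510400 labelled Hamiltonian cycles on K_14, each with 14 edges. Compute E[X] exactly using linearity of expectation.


K_14 has (14 − 1)!/2 = 3113510400 labelled Hamiltonian cycles.
For each such Hamiltonian cycle H, let X_H = 1 if all 14 edges of H are present in G. Then P[X_H = 1] = p^{14} = (5/14)^{14} = 6103515625/11112006825558016.
By linearity of expectation: E[X] = Σ_H E[X_H] = 3113510400 · p^{14} = 3113510400 · 6103515625/11112006825558016 = 5302276611328125/3100448333024.
Numerically: E[X] ≈ 1710.2.

E[X] = 3113510400 · (5/14)^{14} = 5302276611328125/3100448333024 ≈ 1710.2.


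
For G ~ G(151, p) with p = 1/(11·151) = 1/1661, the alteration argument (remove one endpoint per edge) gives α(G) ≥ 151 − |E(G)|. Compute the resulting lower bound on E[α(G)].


E[|E(G)|] = C(151, 2)·p = 11325 · (1/1661) = 75/11.
E[α(G)] ≥ n − E[|E(G)|] = 151 − 75/11 = 1586/11.
Numerically: ≈ 144.18182.
(This is only a lower bound; the true E[α(G)] may be larger.)

E[α(G)] ≥ 1586/11 ≈ 144.18182.


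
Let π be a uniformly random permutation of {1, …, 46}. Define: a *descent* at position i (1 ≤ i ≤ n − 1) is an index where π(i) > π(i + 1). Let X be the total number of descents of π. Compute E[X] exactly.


Write X = Σ X_I over i = 1, …, 45, with X_I the indicator of one descent.
There are 45 indicators.
For each fixed i, the pair (π(i), π(i+1)) is a uniformly random ordered pair of distinct values from {1, …, 46}; by symmetry P[π(i) > π(i+1)] = 1/2.
By linearity: E[X] = 45 · (1/2) = (46 − 1) · (1/2) = 45/2 ≈ 22.500000.

E[X] = 45/2 = 22.500000.


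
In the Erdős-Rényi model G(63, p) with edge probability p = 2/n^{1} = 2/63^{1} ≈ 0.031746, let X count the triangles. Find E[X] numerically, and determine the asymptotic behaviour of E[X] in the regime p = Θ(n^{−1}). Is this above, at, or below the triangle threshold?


Number of potential triangles: C(63, 3) = 39711.
Each occurs with probability p³ ≈ (0.031746)³ ≈ 3.19939851e-05.
By linearity: E[X] = C(63, 3)·p³ ≈ 39711 · 3.19939851e-05 ≈ 1.270513.
Here α = 1, so p = 2/n is exactly at the triangle threshold p ~ 1/n. Asymptotically E[X] → c³/6 = 2³/6 = 4/3 ≈ 1.333333, a bounded constant. In this regime the triangle count is asymptotically Poisson(c³/6).

E[X] ≈ 1.270513; in regime p = Θ(1/n^{1}) E[X] stays bounded (at the triangle threshold p ~ 1/n).


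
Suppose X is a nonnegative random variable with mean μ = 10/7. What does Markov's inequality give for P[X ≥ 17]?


μ = E[X] = 10/7, a = 17.
Markov: P[X ≥ 17] ≤ μ/a = (10/7)/17 = 10/119.
Numerically: ≈ 0.0840.
(Since a = 17 > μ = 1.4286, the bound 10/119 is < 1 and informative.)

P[X ≥ 17] ≤ 10/119 ≈ 0.0840.


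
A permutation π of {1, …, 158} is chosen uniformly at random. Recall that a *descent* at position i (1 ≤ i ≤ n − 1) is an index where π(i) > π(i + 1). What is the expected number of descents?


Write X = Σ X_I over i = 1, …, 157, with X_I the indicator of one descent.
There are 157 indicators.
For each fixed i, the pair (π(i), π(i+1)) is a uniformly random ordered pair of distinct values from {1, …, 158}; by symmetry P[π(i) > π(i+1)] = 1/2.
By linearity: E[X] = 157 · (1/2) = (158 − 1) · (1/2) = 157/2 ≈ 78.500000.

E[X] = 157/2 = 78.500000.


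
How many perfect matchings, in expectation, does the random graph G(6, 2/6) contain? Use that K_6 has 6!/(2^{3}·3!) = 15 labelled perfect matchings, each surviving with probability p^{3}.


K_6 has 6!/(2^{3}·3!) = 15 labelled perfect matchings.
For each such perfect matching H, let X_H = 1 if all 3 edges of H are present in G. Then P[X_H = 1] = p^{3} = (1/3)^{3} = 1/27.
Summing the indicators: E[X] = Σ_H E[X_H] = 15 · p^{3} = 15 · 1/27 = 5/9.
Numerically: E[X] ≈ 0.5556.

E[X] = 15 · (1/3)^{3} = 5/9 ≈ 0.5556.


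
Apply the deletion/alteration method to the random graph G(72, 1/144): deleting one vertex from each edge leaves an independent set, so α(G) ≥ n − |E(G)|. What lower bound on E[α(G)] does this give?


E[|E(G)|] = C(72, 2)·p = 2556 · (1/144) = 71/4.
E[α(G)] ≥ n − E[|E(G)|] = 72 − 71/4 = 217/4.
Numerically: ≈ 54.250.
(This is only a lower bound; the true E[α(G)] may be larger.)

E[α(G)] ≥ 217/4 ≈ 54.250.


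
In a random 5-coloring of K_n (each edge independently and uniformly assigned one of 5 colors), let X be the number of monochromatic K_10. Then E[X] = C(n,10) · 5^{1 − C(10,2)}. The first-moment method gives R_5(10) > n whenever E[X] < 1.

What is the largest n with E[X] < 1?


We need C(n, 10) · 5^{1 − 45} < 1, i.e. C(n, 10) < 5^{45 − 1} = 5684341886080801486968994140625.
Check values of n near the boundary:
  n = 5391: C(5391, 10) = 5666344714787188828795213697883; 5666344714787188828795213697883 < 5684341886080801486968994140625? YES
  n = 5392: C(5392, 10) = 5676873040158402483252283957448; 5676873040158402483252283957448 < 5684341886080801486968994140625? YES
  n = 5393: C(5393, 10) = 5687418968154238267170642278008; 5687418968154238267170642278008 < 5684341886080801486968994140625? NO
  n = 5394: C(5394, 10) = 5697982524930156243149785372878; 5697982524930156243149785372878 < 5684341886080801486968994140625? NO
  n = 5395: C(5395, 10) = 5708563736675616143322765475706; 5708563736675616143322765475706 < 5684341886080801486968994140625? NO
The largest n with C(n, 10) < 5684341886080801486968994140625 is n = 5392 (where E[X] = 5676873040158402483252283957448/5684341886080801486968994140625 ≈ 0.999). Hence R_5(10) > 5392, i.e. R_5(10) ≥ 5393.

Largest n = 5392; hence R_5(10) > 5392.


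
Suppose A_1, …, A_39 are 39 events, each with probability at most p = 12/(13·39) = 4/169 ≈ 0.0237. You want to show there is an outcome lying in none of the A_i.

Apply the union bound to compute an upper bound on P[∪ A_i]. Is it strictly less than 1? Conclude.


Union bound: P[∪_{i=1}^{39} A_i] ≤ Σ_i P[A_i] ≤ 39·p = 39·(4/169) = 12/13.
Numerically: 12/13 ≈ 0.9231.
Is 12/13 < 1? YES.
Since P[∪ A_i] ≤ 12/13 < 1, the complement has P[∩ A_i^c] ≥ 1 − 12/13 = 1/13 > 0, so some outcome avoids every A_i.

39·p = 12/13 ≈ 0.9231; existence CERTIFIED by the union bound.


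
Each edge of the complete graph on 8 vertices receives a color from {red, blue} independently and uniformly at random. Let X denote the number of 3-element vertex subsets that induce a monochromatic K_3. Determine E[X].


Let X = Σ_S X_S over the C(8, 3) = 56 subsets S of size 3, where X_S = 1 if the K_3 on S is monochromatic.
For a fixed S, the K_3 on S has C(3, 2) = 3 edges. P[all 3 edges red] = (1/2)^3, and likewise for blue, so P[monochromatic] = 2·(1/2)^3 = 2^{1 − 3} = 1/4.
Summing: E[X] = C(8, 3) · 2^{1 − 3} = 56 · 1/4 = 14.
Numerically: E[X] ≈ 14.0000.

E[X] = C(8,3)·2^(1−C(3,2)) = 14 ≈ 14.0000.


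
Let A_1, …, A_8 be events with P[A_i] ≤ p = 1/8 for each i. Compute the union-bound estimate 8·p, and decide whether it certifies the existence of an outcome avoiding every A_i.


Union bound: P[∪_{i=1}^{8} A_i] ≤ Σ_i P[A_i] ≤ 8·p = 8·(1/8) = 1.
Numerically: 1 ≈ 1.0000000.
Is 1 < 1? NO.
Since the bound 1 is ≥ 1, the union bound is uninformative here; it does NOT by itself certify existence.

8·p = 1 ≈ 1.0000000; existence NOT certified by the union bound.


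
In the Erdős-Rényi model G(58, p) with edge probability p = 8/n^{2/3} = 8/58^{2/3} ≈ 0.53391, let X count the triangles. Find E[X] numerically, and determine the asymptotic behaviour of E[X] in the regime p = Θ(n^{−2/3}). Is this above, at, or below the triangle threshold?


Number of potential triangles: C(58, 3) = 30856.
Each occurs with probability p³ ≈ (0.53391)³ ≈ 1.5219976e-01.
By linearity: E[X] = C(58, 3)·p³ ≈ 30856 · 1.5219976e-01 ≈ 4696.27586.
Since α = 2/3 < 1, p = c/n^{2/3} ≫ 1/n is above the triangle threshold p ~ 1/n. Asymptotically E[X] ~ (c³/6)·n^{3(1−α)} = (8³/6)·n^{1} → ∞; triangles are abundant w.h.p.

E[X] ≈ 4696.27586; in regime p = Θ(1/n^{2/3}) E[X] diverges (above the triangle threshold p ~ 1/n).


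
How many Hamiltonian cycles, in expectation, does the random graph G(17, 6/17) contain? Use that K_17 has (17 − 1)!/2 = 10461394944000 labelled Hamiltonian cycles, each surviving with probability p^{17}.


K_17 has (17 − 1)!/2 = 10461394944000 labelled Hamiltonian cycles.
For each such Hamiltonian cycle H, let X_H = 1 if all 17 edges of H are present in G. Then P[X_H = 1] = p^{17} = (6/17)^{17} = 16926659444736/827240261886336764177.
Summing the indicators: E[X] = Σ_H E[X_H] = 10461394944000 · p^{17} = 10461394944000 · 16926659444736/827240261886336764177 = 177076469533971037814784000/827240261886336764177.
Numerically: E[X] ≈ 214057.

E[X] = 10461394944000 · (6/17)^{17} = 177076469533971037814784000/827240261886336764177 ≈ 214057.


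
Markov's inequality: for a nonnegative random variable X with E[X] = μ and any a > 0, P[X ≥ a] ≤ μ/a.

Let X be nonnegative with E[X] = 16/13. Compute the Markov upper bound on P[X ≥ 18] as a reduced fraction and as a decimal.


μ = E[X] = 16/13, a = 18.
Markov: P[X ≥ 18] ≤ μ/a = (16/13)/18 = 8/117.
Numerically: ≈ 0.06838.
(Since a = 18 > μ = 1.23077, the bound 8/117 is < 1 and informative.)

P[X ≥ 18] ≤ 8/117 ≈ 0.06838.


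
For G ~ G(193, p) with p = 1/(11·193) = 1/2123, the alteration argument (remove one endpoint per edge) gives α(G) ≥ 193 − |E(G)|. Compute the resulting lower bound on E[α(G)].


E[|E(G)|] = C(193, 2)·p = 18528 · (1/2123) = 96/11.
E[α(G)] ≥ n − E[|E(G)|] = 193 − 96/11 = 2027/11.
Numerically: ≈ 184.272727.
(This is only a lower bound; the true E[α(G)] may be larger.)

E[α(G)] ≥ 2027/11 ≈ 184.272727.


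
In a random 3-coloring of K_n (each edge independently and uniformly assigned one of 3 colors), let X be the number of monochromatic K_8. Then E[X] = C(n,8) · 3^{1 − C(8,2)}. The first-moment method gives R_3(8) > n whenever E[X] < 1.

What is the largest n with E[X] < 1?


We need C(n, 8) · 3^{1 − 28} < 1, i.e. C(n, 8) < 3^{28 − 1} = 7625597484987.
Check values of n near the boundary:
  n = 150: C(150, 8) = 5257211409450; 5257211409450 < 7625597484987? YES
  n = 151: C(151, 8) = 5551321138650; 5551321138650 < 7625597484987? YES
  n = 152: C(152, 8) = 5859727868575; 5859727868575 < 7625597484987? YES
  n = 153: C(153, 8) = 6183023199255; 6183023199255 < 7625597484987? YES
  n = 154: C(154, 8) = 6521818990995; 6521818990995 < 7625597484987? YES
  n = 155: C(155, 8) = 6876747915675; 6876747915675 < 7625597484987? YES
  n = 156: C(156, 8) = 7248464019225; 7248464019225 < 7625597484987? YES
  n = 157: C(157, 8) = 7637643295425; 7637643295425 < 7625597484987? NO
  n = 158: C(158, 8) = 8044984271181; 8044984271181 < 7625597484987? NO
  n = 159: C(159, 8) = 8471208603429; 8471208603429 < 7625597484987? NO
The largest n with C(n, 8) < 7625597484987 is n = 156 (where E[X] = 805384891025/847288609443 ≈ 0.950544). Hence R_3(8) > 156, i.e. R_3(8) ≥ 157.

Largest n = 156; hence R_3(8) > 156.


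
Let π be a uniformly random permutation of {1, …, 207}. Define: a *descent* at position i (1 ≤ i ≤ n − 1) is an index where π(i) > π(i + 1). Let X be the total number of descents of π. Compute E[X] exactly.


Write X = Σ X_I over i = 1, …, 206, with X_I the indicator of one descent.
There are 206 indicators.
For each fixed i, the pair (π(i), π(i+1)) is a uniformly random ordered pair of distinct values from {1, …, 207}; by symmetry P[π(i) > π(i+1)] = 1/2.
By linearity: E[X] = 206 · (1/2) = (207 − 1) · (1/2) = 103 ≈ 103.00000.

E[X] = 103 = 103.00000.


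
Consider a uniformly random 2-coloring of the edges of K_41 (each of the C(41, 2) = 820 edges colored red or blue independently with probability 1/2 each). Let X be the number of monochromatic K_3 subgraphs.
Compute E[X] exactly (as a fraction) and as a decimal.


Let X = Σ_S X_S over the C(41, 3) = 10660 subsets S of size 3, where X_S = 1 if the K_3 on S is monochromatic.
For a fixed S, the K_3 on S has C(3, 2) = 3 edges. P[all 3 edges red] = (1/2)^3, and likewise for blue, so P[monochromatic] = 2·(1/2)^3 = 2^{1 − 3} = 1/4.
Summing: E[X] = C(41, 3) · 2^{1 − 3} = 10660 · 1/4 = 2665.
Numerically: E[X] ≈ 2665.0000.

E[X] = C(41,3)·2^(1−C(3,2)) = 2665 ≈ 2665.0000.


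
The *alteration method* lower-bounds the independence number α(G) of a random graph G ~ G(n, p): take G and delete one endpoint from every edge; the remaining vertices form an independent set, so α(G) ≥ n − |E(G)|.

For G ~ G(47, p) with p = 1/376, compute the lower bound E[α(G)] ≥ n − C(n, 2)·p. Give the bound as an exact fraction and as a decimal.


E[|E(G)|] = C(47, 2)·p = 1081 · (1/376) = 23/8.
E[α(G)] ≥ n − E[|E(G)|] = 47 − 23/8 = 353/8.
Numerically: ≈ 44.12500.
(This is only a lower bound; the true E[α(G)] may be larger.)

E[α(G)] ≥ 353/8 ≈ 44.12500.


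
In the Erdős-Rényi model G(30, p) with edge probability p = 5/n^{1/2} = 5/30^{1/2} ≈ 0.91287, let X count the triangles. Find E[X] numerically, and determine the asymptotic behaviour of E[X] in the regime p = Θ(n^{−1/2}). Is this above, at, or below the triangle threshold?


Number of potential triangles: C(30, 3) = 4060.
Each occurs with probability p³ ≈ (0.91287)³ ≈ 7.6072577e-01.
By linearity: E[X] = C(30, 3)·p³ ≈ 4060 · 7.6072577e-01 ≈ 3088.54664.
Since α = 1/2 < 1, p = c/n^{1/2} ≫ 1/n is above the triangle threshold p ~ 1/n. Asymptotically E[X] ~ (c³/6)·n^{3(1−α)} = (5³/6)·n^{1.5} → ∞; triangles are abundant w.h.p.

E[X] ≈ 3088.54664; in regime p = Θ(1/n^{1/2}) E[X] diverges (above the triangle threshold p ~ 1/n).


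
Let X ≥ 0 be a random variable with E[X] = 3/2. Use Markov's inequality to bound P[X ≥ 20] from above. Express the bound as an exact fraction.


μ = E[X] = 3/2, a = 20.
Markov: P[X ≥ 20] ≤ μ/a = (3/2)/20 = 3/40.
Numerically: ≈ 0.075000.
(Since a = 20 > μ = 1.500000, the bound 3/40 is < 1 and informative.)

P[X ≥ 20] ≤ 3/40 ≈ 0.075000.


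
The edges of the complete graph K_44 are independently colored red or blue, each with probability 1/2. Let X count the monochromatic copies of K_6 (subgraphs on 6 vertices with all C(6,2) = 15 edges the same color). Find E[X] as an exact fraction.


Let X = Σ_S X_S over the C(44, 6) = 7059052 subsets S of size 6, where X_S = 1 if the K_6 on S is monochromatic.
For a fixed S, the K_6 on S has C(6, 2) = 15 edges. P[all 15 edges red] = (1/2)^15, and likewise for blue, so P[monochromatic] = 2·(1/2)^15 = 2^{1 − 15} = 1/16384.
Summing: E[X] = C(44, 6) · 2^{1 − 15} = 7059052 · 1/16384 = 1764763/4096.
Numerically: E[X] ≈ 430.850342.

E[X] = C(44,6)·2^(1−C(6,2)) = 1764763/4096 ≈ 430.850342.


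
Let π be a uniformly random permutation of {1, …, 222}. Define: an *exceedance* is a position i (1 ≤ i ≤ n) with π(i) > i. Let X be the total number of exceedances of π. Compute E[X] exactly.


Write X = Σ_{i=1}^{222} X_i, where X_i = 1_{π(i) > i}.
For each fixed i, π(i) is uniform over {1, …, 222} (marginal of a uniform permutation), so P[π(i) > i] = (n − i)/n. Summing: Σ_{i=1}^{222} (n − i)/n = (0 + 1 + … + 221)/222 = 222(222 − 1)/(2·222) = (222 − 1)/2.
Hence E[X] = Σ_{i=1}^{222} (222 − i)/222 = 221/2 ≈ 110.500000.

E[X] = 221/2 = 110.500000.


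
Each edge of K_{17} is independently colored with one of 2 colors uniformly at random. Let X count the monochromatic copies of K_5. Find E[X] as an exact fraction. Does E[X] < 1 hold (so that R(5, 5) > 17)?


E[X] = C(17, 5) · 2^{1 − 10} = 6188 · 2^{−9} = 6188/512.
As a reduced fraction: E[X] = 1547/128 ≈ 12.08594.
Is E[X] < 1? NO.
Since E[X] ≥ 1, the first-moment bound is inconclusive at n = 17; it does NOT by itself certify R(5, 5) > 17.

E[X] = 1547/128 ≈ 12.08594; E[X] ≥ 1; first-moment method inconclusive here.


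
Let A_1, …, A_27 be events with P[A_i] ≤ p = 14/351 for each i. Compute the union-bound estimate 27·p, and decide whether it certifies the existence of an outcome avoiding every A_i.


Union bound: P[∪_{i=1}^{27} A_i] ≤ Σ_i P[A_i] ≤ 27·p = 27·(14/351) = 14/13.
Numerically: 14/13 ≈ 1.07692.
Is 14/13 < 1? NO.
Since the bound 14/13 is ≥ 1, the union bound is uninformative here; it does NOT by itself certify existence.

27·p = 14/13 ≈ 1.07692; existence NOT certified by the union bound.


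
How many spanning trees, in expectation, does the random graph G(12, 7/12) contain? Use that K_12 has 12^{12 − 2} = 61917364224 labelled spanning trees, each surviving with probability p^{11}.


K_12 has 12^{12 − 2} = 61917364224 labelled spanning trees.
For each such spanning tree H, let X_H = 1 if all 11 edges of H are present in G. Then P[X_H = 1] = p^{11} = (7/12)^{11} = 1977326743/743008370688.
By linearity: E[X] = Σ_H E[X_H] = 61917364224 · p^{11} = 61917364224 · 1977326743/743008370688 = 1977326743/12.
Numerically: E[X] ≈ 1.6478e+08.

E[X] = 61917364224 · (7/12)^{11} = 1977326743/12 ≈ 1.6478e+08.


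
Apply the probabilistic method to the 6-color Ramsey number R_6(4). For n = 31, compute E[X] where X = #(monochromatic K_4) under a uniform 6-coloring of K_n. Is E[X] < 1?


E[X] = C(31, 4) · 6^{1 − 6} = 31465 · 6^{−5} = 31465/7776.
As a reduced fraction: E[X] = 31465/7776 ≈ 4.0464249.
Is E[X] < 1? NO.
Since E[X] ≥ 1, the first-moment bound is inconclusive at n = 31; it does NOT by itself certify R_6(4) > 31.

E[X] = 31465/7776 ≈ 4.0464249; E[X] ≥ 1; first-moment method inconclusive here.


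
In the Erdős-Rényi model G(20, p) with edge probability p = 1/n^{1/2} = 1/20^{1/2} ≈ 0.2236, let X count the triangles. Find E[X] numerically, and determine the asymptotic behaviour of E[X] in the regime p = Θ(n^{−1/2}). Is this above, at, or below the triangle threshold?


Number of potential triangles: C(20, 3) = 1140.
Each occurs with probability p³ ≈ (0.2236)³ ≈ 1.118034e-02.
By linearity: E[X] = C(20, 3)·p³ ≈ 1140 · 1.118034e-02 ≈ 12.7456.
Since α = 1/2 < 1, p = c/n^{1/2} ≫ 1/n is above the triangle threshold p ~ 1/n. Asymptotically E[X] ~ (c³/6)·n^{3(1−α)} = (1³/6)·n^{1.5} → ∞; triangles are abundant w.h.p.

E[X] ≈ 12.7456; in regime p = Θ(1/n^{1/2}) E[X] diverges (above the triangle threshold p ~ 1/n).


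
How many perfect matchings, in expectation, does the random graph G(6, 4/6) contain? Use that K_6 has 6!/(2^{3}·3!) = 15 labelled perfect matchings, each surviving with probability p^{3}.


K_6 has 6!/(2^{3}·3!) = 15 labelled perfect matchings.
For each such perfect matching H, let X_H = 1 if all 3 edges of H are present in G. Then P[X_H = 1] = p^{3} = (2/3)^{3} = 8/27.
By linearity of expectation: E[X] = Σ_H E[X_H] = 15 · p^{3} = 15 · 8/27 = 40/9.
Numerically: E[X] ≈ 4.4444.

E[X] = 15 · (2/3)^{3} = 40/9 ≈ 4.4444.


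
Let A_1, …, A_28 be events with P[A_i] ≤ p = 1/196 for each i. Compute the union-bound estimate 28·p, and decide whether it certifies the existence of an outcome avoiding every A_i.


Union bound: P[∪_{i=1}^{28} A_i] ≤ Σ_i P[A_i] ≤ 28·p = 28·(1/196) = 1/7.
Numerically: 1/7 ≈ 0.1429.
Is 1/7 < 1? YES.
Since P[∪ A_i] ≤ 1/7 < 1, the complement has P[∩ A_i^c] ≥ 1 − 1/7 = 6/7 > 0, so some outcome avoids every A_i.

28·p = 1/7 ≈ 0.1429; existence CERTIFIED by the union bound.


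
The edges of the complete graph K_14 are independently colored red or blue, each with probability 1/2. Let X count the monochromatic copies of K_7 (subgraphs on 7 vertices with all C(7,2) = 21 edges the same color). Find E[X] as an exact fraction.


Let X = Σ_S X_S over the C(14, 7) = 3432 subsets S of size 7, where X_S = 1 if the K_7 on S is monochromatic.
For a fixed S, the K_7 on S has C(7, 2) = 21 edges. P[all 21 edges red] = (1/2)^21, and likewise for blue, so P[monochromatic] = 2·(1/2)^21 = 2^{1 − 21} = 1/1048576.
By linearity: E[X] = C(14, 7) · 2^{1 − 21} = 3432 · 1/1048576 = 429/131072.
Numerically: E[X] ≈ 0.003.

E[X] = C(14,7)·2^(1−C(7,2)) = 429/131072 ≈ 0.003.


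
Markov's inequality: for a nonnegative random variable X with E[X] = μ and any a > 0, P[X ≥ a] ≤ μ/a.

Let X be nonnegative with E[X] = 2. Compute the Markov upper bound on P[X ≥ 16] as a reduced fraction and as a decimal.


μ = E[X] = 2, a = 16.
Markov: P[X ≥ 16] ≤ μ/a = (2)/16 = 1/8.
Numerically: ≈ 0.125000.
(Since a = 16 > μ = 2.000000, the bound 1/8 is < 1 and informative.)

P[X ≥ 16] ≤ 1/8 ≈ 0.125000.


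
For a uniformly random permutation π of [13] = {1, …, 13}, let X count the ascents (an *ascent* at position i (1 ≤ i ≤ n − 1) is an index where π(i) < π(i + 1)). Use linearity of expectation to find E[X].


Write X = Σ X_I over i = 1, …, 12, with X_I the indicator of one ascent.
There are 12 indicators.
For each fixed i, the pair (π(i), π(i+1)) is a uniformly random ordered pair of distinct values from {1, …, 13}; by symmetry P[π(i) < π(i+1)] = 1/2.
By linearity: E[X] = 12 · (1/2) = (13 − 1) · (1/2) = 6 ≈ 6.0000.

E[X] = 6 = 6.0000.


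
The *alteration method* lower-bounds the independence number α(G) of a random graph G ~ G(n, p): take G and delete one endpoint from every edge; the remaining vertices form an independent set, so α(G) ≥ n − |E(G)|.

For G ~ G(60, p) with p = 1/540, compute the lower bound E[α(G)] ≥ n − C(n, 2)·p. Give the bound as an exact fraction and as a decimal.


E[|E(G)|] = C(60, 2)·p = 1770 · (1/540) = 59/18.
E[α(G)] ≥ n − E[|E(G)|] = 60 − 59/18 = 1021/18.
Numerically: ≈ 56.7222.
(This is only a lower bound; the true E[α(G)] may be larger.)

E[α(G)] ≥ 1021/18 ≈ 56.7222.


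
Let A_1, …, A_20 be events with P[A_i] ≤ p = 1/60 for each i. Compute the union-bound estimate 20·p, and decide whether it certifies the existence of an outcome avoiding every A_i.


Union bound: P[∪_{i=1}^{20} A_i] ≤ Σ_i P[A_i] ≤ 20·p = 20·(1/60) = 1/3.
Numerically: 1/3 ≈ 0.33333.
Is 1/3 < 1? YES.
Since P[∪ A_i] ≤ 1/3 < 1, the complement has P[∩ A_i^c] ≥ 1 − 1/3 = 2/3 > 0, so some outcome avoids every A_i.

20·p = 1/3 ≈ 0.33333; existence CERTIFIED by the union bound.


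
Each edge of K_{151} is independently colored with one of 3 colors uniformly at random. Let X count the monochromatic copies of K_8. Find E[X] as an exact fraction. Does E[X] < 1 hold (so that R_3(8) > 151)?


E[X] = C(151, 8) · 3^{1 − 28} = 5551321138650 · 3^{−27} = 5551321138650/7625597484987.
As a reduced fraction: E[X] = 616813459850/847288609443 ≈ 0.72799.
Is E[X] < 1? YES.
Since E[X] < 1, there exists a 3-coloring of K_{151} with no monochromatic K_8; hence R_3(8) > 151.

E[X] = 616813459850/847288609443 ≈ 0.72799; E[X] < 1, so R_3(8) > 151.


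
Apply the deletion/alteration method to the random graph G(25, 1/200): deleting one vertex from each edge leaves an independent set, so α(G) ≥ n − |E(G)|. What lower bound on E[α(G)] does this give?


E[|E(G)|] = C(25, 2)·p = 300 · (1/200) = 3/2.
E[α(G)] ≥ n − E[|E(G)|] = 25 − 3/2 = 47/2.
Numerically: ≈ 23.500.
(This is only a lower bound; the true E[α(G)] may be larger.)

E[α(G)] ≥ 47/2 ≈ 23.500.


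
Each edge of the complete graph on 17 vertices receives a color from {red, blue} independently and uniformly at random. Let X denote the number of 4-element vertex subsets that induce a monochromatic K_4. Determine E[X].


Let X = Σ_S X_S over the C(17, 4) = 2380 subsets S of size 4, where X_S = 1 if the K_4 on S is monochromatic.
For a fixed S, the K_4 on S has C(4, 2) = 6 edges. P[all 6 edges red] = (1/2)^6, and likewise for blue, so P[monochromatic] = 2·(1/2)^6 = 2^{1 − 6} = 1/32.
By linearity: E[X] = C(17, 4) · 2^{1 − 6} = 2380 · 1/32 = 595/8.
Numerically: E[X] ≈ 74.375.

E[X] = C(17,4)·2^(1−C(4,2)) = 595/8 ≈ 74.375.


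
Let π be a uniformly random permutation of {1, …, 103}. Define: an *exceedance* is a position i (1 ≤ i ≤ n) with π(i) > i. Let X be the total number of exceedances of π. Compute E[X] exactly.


Write X = Σ_{i=1}^{103} X_i, where X_i = 1_{π(i) > i}.
For each fixed i, π(i) is uniform over {1, …, 103} (marginal of a uniform permutation), so P[π(i) > i] = (n − i)/n. Summing: Σ_{i=1}^{103} (n − i)/n = (0 + 1 + … + 102)/103 = 103(103 − 1)/(2·103) = (103 − 1)/2.
Hence E[X] = Σ_{i=1}^{103} (103 − i)/103 = 51 ≈ 51.00000.

E[X] = 51 = 51.00000.


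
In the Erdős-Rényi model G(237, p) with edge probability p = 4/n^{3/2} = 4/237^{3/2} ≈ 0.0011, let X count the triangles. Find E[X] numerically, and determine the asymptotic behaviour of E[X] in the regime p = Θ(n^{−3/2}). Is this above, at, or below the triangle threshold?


Number of potential triangles: C(237, 3) = 2190670.
Each occurs with probability p³ ≈ (0.0011)³ ≈ 1.31769e-09.
By linearity: E[X] = C(237, 3)·p³ ≈ 2190670 · 1.31769e-09 ≈ 0.003.
Since α = 3/2 > 1, p = c/n^{3/2} = o(1/n) is below the triangle threshold p ~ 1/n. Asymptotically E[X] ~ (c³/6)·n^{3(1−α)} = (4³/6)·n^{-1.5} → 0, so by Markov's inequality G has no triangles w.h.p.

E[X] ≈ 0.003; in regime p = Θ(1/n^{3/2}) E[X] tends to 0 (below the triangle threshold p ~ 1/n).


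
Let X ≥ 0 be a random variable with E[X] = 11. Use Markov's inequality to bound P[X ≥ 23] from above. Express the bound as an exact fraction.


μ = E[X] = 11, a = 23.
Markov: P[X ≥ 23] ≤ μ/a = (11)/23 = 11/23.
Numerically: ≈ 0.4783.
(Since a = 23 > μ = 11.0000, the bound 11/23 is < 1 and informative.)

P[X ≥ 23] ≤ 11/23 ≈ 0.4783.


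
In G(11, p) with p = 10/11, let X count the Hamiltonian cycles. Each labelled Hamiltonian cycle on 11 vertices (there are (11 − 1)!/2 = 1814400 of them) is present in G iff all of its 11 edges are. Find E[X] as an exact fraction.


K_11 has (11 − 1)!/2 = 1814400 labelled Hamiltonian cycles.
For each such Hamiltonian cycle H, let X_H = 1 if all 11 edges of H are present in G. Then P[X_H = 1] = p^{11} = (10/11)^{11} = 100000000000/285311670611.
Summing the indicators: E[X] = Σ_H E[X_H] = 1814400 · p^{11} = 1814400 · 100000000000/285311670611 = 181440000000000000/285311670611.
Numerically: E[X] ≈ 6.3594e+05.

E[X] = 1814400 · (10/11)^{11} = 181440000000000000/285311670611 ≈ 6.3594e+05.


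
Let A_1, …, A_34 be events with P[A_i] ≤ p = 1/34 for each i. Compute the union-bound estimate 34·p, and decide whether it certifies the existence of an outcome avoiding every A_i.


Union bound: P[∪_{i=1}^{34} A_i] ≤ Σ_i P[A_i] ≤ 34·p = 34·(1/34) = 1.
Numerically: 1 ≈ 1.0000.
Is 1 < 1? NO.
Since the bound 1 is ≥ 1, the union bound is uninformative here; it does NOT by itself certify existence.

34·p = 1 ≈ 1.0000; existence NOT certified by the union bound.


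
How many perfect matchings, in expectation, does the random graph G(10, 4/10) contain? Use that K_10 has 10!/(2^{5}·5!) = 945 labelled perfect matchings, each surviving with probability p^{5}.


K_10 has 10!/(2^{5}·5!) = 945 labelled perfect matchings.
For each such perfect matching H, let X_H = 1 if all 5 edges of H are present in G. Then P[X_H = 1] = p^{5} = (2/5)^{5} = 32/3125.
Summing the indicators: E[X] = Σ_H E[X_H] = 945 · p^{5} = 945 · 32/3125 = 6048/625.
Numerically: E[X] ≈ 9.68.

E[X] = 945 · (2/5)^{5} = 6048/625 ≈ 9.68.


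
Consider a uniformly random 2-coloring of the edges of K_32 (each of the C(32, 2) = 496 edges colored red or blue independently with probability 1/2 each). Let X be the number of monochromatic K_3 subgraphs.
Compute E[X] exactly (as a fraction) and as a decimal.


Let X = Σ_S X_S over the C(32, 3) = 4960 subsets S of size 3, where X_S = 1 if the K_3 on S is monochromatic.
For a fixed S, the K_3 on S has C(3, 2) = 3 edges. P[all 3 edges red] = (1/2)^3, and likewise for blue, so P[monochromatic] = 2·(1/2)^3 = 2^{1 − 3} = 1/4.
Summing: E[X] = C(32, 3) · 2^{1 − 3} = 4960 · 1/4 = 1240.
Numerically: E[X] ≈ 1240.000000.

E[X] = C(32,3)·2^(1−C(3,2)) = 1240 ≈ 1240.000000.


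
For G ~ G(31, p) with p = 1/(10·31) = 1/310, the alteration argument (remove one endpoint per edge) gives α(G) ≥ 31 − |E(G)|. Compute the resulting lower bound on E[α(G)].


E[|E(G)|] = C(31, 2)·p = 465 · (1/310) = 3/2.
E[α(G)] ≥ n − E[|E(G)|] = 31 − 3/2 = 59/2.
Numerically: ≈ 29.50000.
(This is only a lower bound; the true E[α(G)] may be larger.)

E[α(G)] ≥ 59/2 ≈ 29.50000.


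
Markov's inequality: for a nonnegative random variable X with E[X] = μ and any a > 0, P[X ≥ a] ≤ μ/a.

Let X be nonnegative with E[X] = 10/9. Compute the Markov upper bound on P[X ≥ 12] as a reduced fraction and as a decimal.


μ = E[X] = 10/9, a = 12.
Markov: P[X ≥ 12] ≤ μ/a = (10/9)/12 = 5/54.
Numerically: ≈ 0.093.
(Since a = 12 > μ = 1.111, the bound 5/54 is < 1 and informative.)

P[X ≥ 12] ≤ 5/54 ≈ 0.093.


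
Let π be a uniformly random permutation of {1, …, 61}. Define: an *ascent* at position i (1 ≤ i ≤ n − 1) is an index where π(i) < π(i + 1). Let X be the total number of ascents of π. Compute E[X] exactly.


Write X = Σ X_I over i = 1, …, 60, with X_I the indicator of one ascent.
There are 60 indicators.
For each fixed i, the pair (π(i), π(i+1)) is a uniformly random ordered pair of distinct values from {1, …, 61}; by symmetry P[π(i) < π(i+1)] = 1/2.
By linearity: E[X] = 60 · (1/2) = (61 − 1) · (1/2) = 30 ≈ 30.0000.

E[X] = 30 = 30.0000.


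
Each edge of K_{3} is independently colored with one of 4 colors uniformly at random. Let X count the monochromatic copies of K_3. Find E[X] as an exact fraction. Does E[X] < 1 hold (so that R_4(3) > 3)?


E[X] = C(3, 3) · 4^{1 − 3} = 1 · 4^{−2} = 1/16.
As a reduced fraction: E[X] = 1/16 ≈ 0.0625.
Is E[X] < 1? YES.
Since E[X] < 1, there exists a 4-coloring of K_{3} with no monochromatic K_3; hence R_4(3) > 3.

E[X] = 1/16 ≈ 0.0625; E[X] < 1, so R_4(3) > 3.


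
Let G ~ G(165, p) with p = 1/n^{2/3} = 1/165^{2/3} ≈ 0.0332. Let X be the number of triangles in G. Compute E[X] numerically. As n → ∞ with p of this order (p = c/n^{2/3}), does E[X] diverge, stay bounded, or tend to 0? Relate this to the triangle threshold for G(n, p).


Number of potential triangles: C(165, 3) = 735130.
Each occurs with probability p³ ≈ (0.0332)³ ≈ 3.67309e-05.
By linearity: E[X] = C(165, 3)·p³ ≈ 735130 · 3.67309e-05 ≈ 27.002.
Since α = 2/3 < 1, p = c/n^{2/3} ≫ 1/n is above the triangle threshold p ~ 1/n. Asymptotically E[X] ~ (c³/6)·n^{3(1−α)} = (1³/6)·n^{1} → ∞; triangles are abundant w.h.p.

E[X] ≈ 27.002; in regime p = Θ(1/n^{2/3}) E[X] diverges (above the triangle threshold p ~ 1/n).


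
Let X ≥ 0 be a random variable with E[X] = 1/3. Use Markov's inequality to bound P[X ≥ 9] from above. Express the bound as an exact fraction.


μ = E[X] = 1/3, a = 9.
Markov: P[X ≥ 9] ≤ μ/a = (1/3)/9 = 1/27.
Numerically: ≈ 0.037.
(Since a = 9 > μ = 0.333, the bound 1/27 is < 1 and informative.)

P[X ≥ 9] ≤ 1/27 ≈ 0.037.


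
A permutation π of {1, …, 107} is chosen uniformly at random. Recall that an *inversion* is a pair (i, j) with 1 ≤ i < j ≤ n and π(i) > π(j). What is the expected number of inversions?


Write X = Σ X_I over the C(107, 2) = 5671 pairs i < j, with X_I the indicator of one inversion.
There are 5671 indicators.
For each fixed pair i < j, the values π(i) and π(j) are two distinct elements of {1, …, 107} in uniformly random order; by symmetry P[π(i) > π(j)] = 1/2.
By linearity: E[X] = 5671 · (1/2) = C(107, 2) · (1/2) = 5671/2 = 5671/2 ≈ 2835.5000.

E[X] = 5671/2 = 2835.5000.


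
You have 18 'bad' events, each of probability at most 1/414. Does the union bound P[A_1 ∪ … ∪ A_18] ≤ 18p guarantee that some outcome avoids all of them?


Union bound: P[∪_{i=1}^{18} A_i] ≤ Σ_i P[A_i] ≤ 18·p = 18·(1/414) = 1/23.
Numerically: 1/23 ≈ 0.043.
Is 1/23 < 1? YES.
Since P[∪ A_i] ≤ 1/23 < 1, the complement has P[∩ A_i^c] ≥ 1 − 1/23 = 22/23 > 0, so some outcome avoids every A_i.

18·p = 1/23 ≈ 0.043; existence CERTIFIED by the union bound.


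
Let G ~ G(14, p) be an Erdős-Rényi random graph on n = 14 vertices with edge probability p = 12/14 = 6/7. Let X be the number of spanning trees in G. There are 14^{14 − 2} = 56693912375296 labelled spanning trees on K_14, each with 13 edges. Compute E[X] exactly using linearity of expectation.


K_14 has 14^{14 − 2} = 56693912375296 labelled spanning trees.
For each such spanning tree H, let X_H = 1 if all 13 edges of H are present in G. Then P[X_H = 1] = p^{13} = (6/7)^{13} = 13060694016/96889010407.
By linearity: E[X] = Σ_H E[X_H] = 56693912375296 · p^{13} = 56693912375296 · 13060694016/96889010407 = 53496602689536/7.
Numerically: E[X] ≈ 7.642e+12.

E[X] = 56693912375296 · (6/7)^{13} = 53496602689536/7 ≈ 7.642e+12.


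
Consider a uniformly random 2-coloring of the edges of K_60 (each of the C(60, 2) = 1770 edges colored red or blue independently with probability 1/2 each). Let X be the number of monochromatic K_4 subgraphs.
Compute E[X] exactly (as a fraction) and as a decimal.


Let X = Σ_S X_S over the C(60, 4) = 487635 subsets S of size 4, where X_S = 1 if the K_4 on S is monochromatic.
For a fixed S, the K_4 on S has C(4, 2) = 6 edges. P[all 6 edges red] = (1/2)^6, and likewise for blue, so P[monochromatic] = 2·(1/2)^6 = 2^{1 − 6} = 1/32.
By linearity of expectation: E[X] = C(60, 4) · 2^{1 − 6} = 487635 · 1/32 = 487635/32.
Numerically: E[X] ≈ 15238.5938.

E[X] = C(60,4)·2^(1−C(4,2)) = 487635/32 ≈ 15238.5938.


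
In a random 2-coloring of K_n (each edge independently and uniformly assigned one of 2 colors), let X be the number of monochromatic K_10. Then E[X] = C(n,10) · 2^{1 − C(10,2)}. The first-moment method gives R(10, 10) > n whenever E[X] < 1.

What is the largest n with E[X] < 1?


We need C(n, 10) · 2^{1 − 45} < 1, i.e. C(n, 10) < 2^{45 − 1} = 17592186044416.
Check values of n near the boundary:
  n = 99: C(99, 10) = 15579278510796; 15579278510796 < 17592186044416? YES
  n = 100: C(100, 10) = 17310309456440; 17310309456440 < 17592186044416? YES
  n = 101: C(101, 10) = 19212541264840; 19212541264840 < 17592186044416? NO
  n = 102: C(102, 10) = 21300860967540; 21300860967540 < 17592186044416? NO
  n = 103: C(103, 10) = 23591276125340; 23591276125340 < 17592186044416? NO
The largest n with C(n, 10) < 17592186044416 is n = 100 (where E[X] = 2163788682055/2199023255552 ≈ 0.984). Hence R(10, 10) > 100, i.e. R(10, 10) ≥ 101.

Largest n = 100; hence R(10, 10) > 100.


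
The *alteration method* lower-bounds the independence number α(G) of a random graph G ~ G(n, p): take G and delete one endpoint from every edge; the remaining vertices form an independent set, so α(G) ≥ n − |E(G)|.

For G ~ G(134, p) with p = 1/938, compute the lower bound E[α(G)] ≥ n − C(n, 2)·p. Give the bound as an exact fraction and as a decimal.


E[|E(G)|] = C(134, 2)·p = 8911 · (1/938) = 19/2.
E[α(G)] ≥ n − E[|E(G)|] = 134 − 19/2 = 249/2.
Numerically: ≈ 124.5000.
(This is only a lower bound; the true E[α(G)] may be larger.)

E[α(G)] ≥ 249/2 ≈ 124.5000.


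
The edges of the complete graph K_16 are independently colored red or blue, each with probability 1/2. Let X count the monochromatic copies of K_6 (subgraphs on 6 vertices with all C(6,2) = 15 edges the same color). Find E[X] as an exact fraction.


Let X = Σ_S X_S over the C(16, 6) = 8008 subsets S of size 6, where X_S = 1 if the K_6 on S is monochromatic.
For a fixed S, the K_6 on S has C(6, 2) = 15 edges. P[all 15 edges red] = (1/2)^15, and likewise for blue, so P[monochromatic] = 2·(1/2)^15 = 2^{1 − 15} = 1/16384.
By linearity of expectation: E[X] = C(16, 6) · 2^{1 − 15} = 8008 · 1/16384 = 1001/2048.
Numerically: E[X] ≈ 0.489.

E[X] = C(16,6)·2^(1−C(6,2)) = 1001/2048 ≈ 0.489.


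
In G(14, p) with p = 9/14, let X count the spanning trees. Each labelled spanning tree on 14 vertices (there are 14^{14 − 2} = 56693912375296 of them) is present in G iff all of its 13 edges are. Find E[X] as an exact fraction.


K_14 has 14^{14 − 2} = 56693912375296 labelled spanning trees.
For each such spanning tree H, let X_H = 1 if all 13 edges of H are present in G. Then P[X_H = 1] = p^{13} = (9/14)^{13} = 2541865828329/793714773254144.
By linearity: E[X] = Σ_H E[X_H] = 56693912375296 · p^{13} = 56693912375296 · 2541865828329/793714773254144 = 2541865828329/14.
Numerically: E[X] ≈ 1.82e+11.

E[X] = 56693912375296 · (9/14)^{13} = 2541865828329/14 ≈ 1.82e+11.


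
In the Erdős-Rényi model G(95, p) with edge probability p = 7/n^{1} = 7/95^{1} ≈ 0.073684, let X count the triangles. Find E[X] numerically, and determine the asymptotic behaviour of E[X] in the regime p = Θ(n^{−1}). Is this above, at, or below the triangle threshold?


Number of potential triangles: C(95, 3) = 138415.
Each occurs with probability p³ ≈ (0.073684)³ ≈ 4.0005832e-04.
By linearity: E[X] = C(95, 3)·p³ ≈ 138415 · 4.0005832e-04 ≈ 55.37407.
Here α = 1, so p = 7/n is exactly at the triangle threshold p ~ 1/n. Asymptotically E[X] → c³/6 = 7³/6 = 343/6 ≈ 57.16667, a bounded constant. In this regime the triangle count is asymptotically Poisson(c³/6).

E[X] ≈ 55.37407; in regime p = Θ(1/n^{1}) E[X] stays bounded (at the triangle threshold p ~ 1/n).


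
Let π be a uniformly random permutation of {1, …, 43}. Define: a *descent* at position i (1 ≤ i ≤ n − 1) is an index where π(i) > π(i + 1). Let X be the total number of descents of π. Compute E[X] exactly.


Write X = Σ X_I over i = 1, …, 42, with X_I the indicator of one descent.
There are 42 indicators.
For each fixed i, the pair (π(i), π(i+1)) is a uniformly random ordered pair of distinct values from {1, …, 43}; by symmetry P[π(i) > π(i+1)] = 1/2.
By linearity: E[X] = 42 · (1/2) = (43 − 1) · (1/2) = 21 ≈ 21.000000.

E[X] = 21 = 21.000000.


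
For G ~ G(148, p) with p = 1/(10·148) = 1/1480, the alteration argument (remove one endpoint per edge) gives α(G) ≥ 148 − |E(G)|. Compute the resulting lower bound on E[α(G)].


E[|E(G)|] = C(148, 2)·p = 10878 · (1/1480) = 147/20.
E[α(G)] ≥ n − E[|E(G)|] = 148 − 147/20 = 2813/20.
Numerically: ≈ 140.65000.
(This is only a lower bound; the true E[α(G)] may be larger.)

E[α(G)] ≥ 2813/20 ≈ 140.65000.


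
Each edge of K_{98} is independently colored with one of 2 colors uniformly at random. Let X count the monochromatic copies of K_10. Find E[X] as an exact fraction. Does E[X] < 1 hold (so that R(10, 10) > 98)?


E[X] = C(98, 10) · 2^{1 − 45} = 14005614014756 · 2^{−44} = 14005614014756/17592186044416.
As a reduced fraction: E[X] = 3501403503689/4398046511104 ≈ 0.796.
Is E[X] < 1? YES.
Since E[X] < 1, there exists a 2-coloring of K_{98} with no monochromatic K_10; hence R(10, 10) > 98.

E[X] = 3501403503689/4398046511104 ≈ 0.796; E[X] < 1, so R(10, 10) > 98.


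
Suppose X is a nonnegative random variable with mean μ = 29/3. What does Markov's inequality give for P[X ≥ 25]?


μ = E[X] = 29/3, a = 25.
Markov: P[X ≥ 25] ≤ μ/a = (29/3)/25 = 29/75.
Numerically: ≈ 0.3867.
(Since a = 25 > μ = 9.6667, the bound 29/75 is < 1 and informative.)

P[X ≥ 25] ≤ 29/75 ≈ 0.3867.
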